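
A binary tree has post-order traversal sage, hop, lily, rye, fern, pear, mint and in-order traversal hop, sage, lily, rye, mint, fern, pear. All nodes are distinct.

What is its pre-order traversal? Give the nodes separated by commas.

mint, rye, lily, hop, sage, pear, fern

The last element of post-order is the root; it splits in-order into left and right subtrees.
Root mint: left subtree has 4 nodes {hop, sage, lily, rye}, right has 2 {fern, pear}.
  Root rye: left subtree has 3 nodes {hop, sage, lily}, right has 0 { }.
    Root lily: left subtree has 2 nodes {hop, sage}, right has 0 { }.
      Root hop: left subtree has 0 nodes { }, right has 1 {sage}.
  Root pear: left subtree has 1 node {fern}, right has 0 { }.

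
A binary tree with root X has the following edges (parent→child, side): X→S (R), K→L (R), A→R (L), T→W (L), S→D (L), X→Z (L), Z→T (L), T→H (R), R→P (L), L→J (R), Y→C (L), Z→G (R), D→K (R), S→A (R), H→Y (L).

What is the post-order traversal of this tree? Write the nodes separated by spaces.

Post-order visits the left subtree, then the right subtree, then the node.
At X: go left to Z.
  At Z: go left to T.
    At T: go left to W.
      W is a leaf — visit W.
    At T: go right to H.
      At H: go left to Y.
        At Y: go left to C.
          C is a leaf — visit C.
        At Y: no right child.
        Visit Y.
      At H: no right child.
      Visit H.
    Visit T.
  At Z: go right to G.
    G is a leaf — visit G.
  Visit Z.
At X: go right to S.
  At S: go left to D.
    At D: no left child.
    At D: go right to K.
      At K: no left child.
      At K: go right to L.
        At L: no left child.
        At L: go right to J.
          J is a leaf — visit J.
        Visit L.
      Visit K.
    Visit D.
  At S: go right to A.
    At A: go left to R.
      At R: go left to P.
        P is a leaf — visit P.
      At R: no right child.
      Visit R.
    At A: no right child.
    Visit A.
  Visit S.
Visit X.

W C Y H T G Z J L K D P R A S X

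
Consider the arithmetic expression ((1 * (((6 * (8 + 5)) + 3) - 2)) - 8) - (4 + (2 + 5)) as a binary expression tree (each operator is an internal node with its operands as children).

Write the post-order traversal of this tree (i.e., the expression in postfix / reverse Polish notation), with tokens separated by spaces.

1 6 8 5 + * 3 + 2 - * 8 - 4 2 5 + + -

Post-order on an expression tree gives postfix notation: for each operator, emit left operand, right operand, then the operator.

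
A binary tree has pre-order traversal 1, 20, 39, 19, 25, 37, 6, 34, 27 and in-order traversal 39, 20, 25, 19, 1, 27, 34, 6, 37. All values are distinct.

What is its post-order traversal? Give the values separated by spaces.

The first element of pre-order is the root; it splits in-order into left and right subtrees.
Root 1: left subtree has 4 nodes {39, 20, 25, 19}, right has 4 {27, 34, 6, 37}.
  Root 20: left subtree has 1 node {39}, right has 2 {25, 19}.
    Root 19: left subtree has 1 node {25}, right has 0 { }.
  Root 37: left subtree has 3 nodes {27, 34, 6}, right has 0 { }.
    Root 6: left subtree has 2 nodes {27, 34}, right has 0 { }.
      Root 34: left subtree has 1 node {27}, right has 0 { }.

39 25 19 20 27 34 6 37 1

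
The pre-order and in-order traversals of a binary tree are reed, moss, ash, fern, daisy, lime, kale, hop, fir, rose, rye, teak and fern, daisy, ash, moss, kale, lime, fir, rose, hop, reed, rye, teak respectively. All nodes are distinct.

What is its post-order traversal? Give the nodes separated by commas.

daisy, fern, ash, kale, rose, fir, hop, lime, moss, teak, rye, reed

The first element of pre-order is the root; it splits in-order into left and right subtrees.
Root reed: left subtree has 9 nodes {fern, daisy, ash, moss, kale, lime, fir, rose, hop}, right has 2 {rye, teak}.
  Root moss: left subtree has 3 nodes {fern, daisy, ash}, right has 5 {kale, lime, fir, rose, hop}.
    Root ash: left subtree has 2 nodes {fern, daisy}, right has 0 { }.
      Root fern: left subtree has 0 nodes { }, right has 1 {daisy}.
    Root lime: left subtree has 1 node {kale}, right has 3 {fir, rose, hop}.
      Root hop: left subtree has 2 nodes {fir, rose}, right has 0 { }.
        Root fir: left subtree has 0 nodes { }, right has 1 {rose}.
  Root rye: left subtree has 0 nodes { }, right has 1 {teak}.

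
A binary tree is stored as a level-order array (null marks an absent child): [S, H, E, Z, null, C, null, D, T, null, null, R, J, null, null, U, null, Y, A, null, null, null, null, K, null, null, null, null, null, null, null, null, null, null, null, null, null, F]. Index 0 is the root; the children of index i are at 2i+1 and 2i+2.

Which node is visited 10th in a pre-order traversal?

Pre-order visits the node, then its left subtree, then its right subtree.
Visit S.
At S: go left to H.
  Visit H.
  At H: go left to Z.
    Visit Z.
    At Z: go left to D.
      Visit D.
      At D: go left to U.
        U is a leaf — visit U.
      At D: no right child.
    At Z: go right to T.
      Visit T.
      At T: go left to Y.
        Y is a leaf — visit Y.
      At T: go right to A.
        Visit A.
        At A: go left to F.
          F is a leaf — visit F.
        At A: no right child.
  At H: no right child.
At S: go right to E.
  Visit E.
  At E: go left to C.
    Visit C.
    At C: go left to R.
      Visit R.
      At R: go left to K.
        K is a leaf — visit K.
      At R: no right child.
    At C: go right to J.
      J is a leaf — visit J.
  At E: no right child.
Full pre-order sequence: S, H, Z, D, U, T, Y, A, F, E, C, R, K, J.

E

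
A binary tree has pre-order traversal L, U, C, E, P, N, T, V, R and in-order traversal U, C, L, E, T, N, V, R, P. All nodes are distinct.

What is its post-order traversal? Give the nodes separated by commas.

C, U, T, R, V, N, P, E, L

The first element of pre-order is the root; it splits in-order into left and right subtrees.
Root L: left subtree has 2 nodes {U, C}, right has 6 {E, T, N, V, R, P}.
  Root U: left subtree has 0 nodes { }, right has 1 {C}.
  Root E: left subtree has 0 nodes { }, right has 5 {T, N, V, R, P}.
    Root P: left subtree has 4 nodes {T, N, V, R}, right has 0 { }.
      Root N: left subtree has 1 node {T}, right has 2 {V, R}.
        Root V: left subtree has 0 nodes { }, right has 1 {R}.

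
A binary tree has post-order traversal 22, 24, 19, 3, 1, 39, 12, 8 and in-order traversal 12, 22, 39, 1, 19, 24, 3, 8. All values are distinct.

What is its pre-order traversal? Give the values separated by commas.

The last element of post-order is the root; it splits in-order into left and right subtrees.
Root 8: left subtree has 7 nodes {12, 22, 39, 1, 19, 24, 3}, right has 0 { }.
  Root 12: left subtree has 0 nodes { }, right has 6 {22, 39, 1, 19, 24, 3}.
    Root 39: left subtree has 1 node {22}, right has 4 {1, 19, 24, 3}.
      Root 1: left subtree has 0 nodes { }, right has 3 {19, 24, 3}.
        Root 3: left subtree has 2 nodes {19, 24}, right has 0 { }.
          Root 19: left subtree has 0 nodes { }, right has 1 {24}.

8, 12, 39, 22, 1, 3, 19, 24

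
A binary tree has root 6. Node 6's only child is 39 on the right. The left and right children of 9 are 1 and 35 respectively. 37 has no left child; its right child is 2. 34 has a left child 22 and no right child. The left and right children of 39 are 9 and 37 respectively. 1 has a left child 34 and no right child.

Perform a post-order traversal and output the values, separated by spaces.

Post-order visits the left subtree, then the right subtree, then the node.
At 6: no left child.
At 6: go right to 39.
  At 39: go left to 9.
    At 9: go left to 1.
      At 1: go left to 34.
        At 34: go left to 22.
          22 is a leaf — visit 22.
        At 34: no right child.
        Visit 34.
      At 1: no right child.
      Visit 1.
    At 9: go right to 35.
      35 is a leaf — visit 35.
    Visit 9.
  At 39: go right to 37.
    At 37: no left child.
    At 37: go right to 2.
      2 is a leaf — visit 2.
    Visit 37.
  Visit 39.
Visit 6.

22 34 1 35 9 2 37 39 6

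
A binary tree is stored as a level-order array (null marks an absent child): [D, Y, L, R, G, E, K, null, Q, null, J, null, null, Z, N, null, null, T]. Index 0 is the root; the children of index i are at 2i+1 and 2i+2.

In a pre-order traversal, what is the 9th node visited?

Pre-order visits the node, then its left subtree, then its right subtree.
Visit D.
At D: go left to Y.
  Visit Y.
  At Y: go left to R.
    Visit R.
    At R: no left child.
    At R: go right to Q.
      Visit Q.
      At Q: go left to T.
        T is a leaf — visit T.
      At Q: no right child.
  At Y: go right to G.
    Visit G.
    At G: no left child.
    At G: go right to J.
      J is a leaf — visit J.
At D: go right to L.
  Visit L.
  At L: go left to E.
    E is a leaf — visit E.
  At L: go right to K.
    Visit K.
    At K: go left to Z.
      Z is a leaf — visit Z.
    At K: go right to N.
      N is a leaf — visit N.
Full pre-order sequence: D, Y, R, Q, T, G, J, L, E, K, Z, N.

E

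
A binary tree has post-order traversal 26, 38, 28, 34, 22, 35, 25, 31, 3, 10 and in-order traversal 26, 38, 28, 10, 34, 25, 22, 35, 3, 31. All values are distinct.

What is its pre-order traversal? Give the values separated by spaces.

The last element of post-order is the root; it splits in-order into left and right subtrees.
Root 10: left subtree has 3 nodes {26, 38, 28}, right has 6 {34, 25, 22, 35, 3, 31}.
  Root 28: left subtree has 2 nodes {26, 38}, right has 0 { }.
    Root 38: left subtree has 1 node {26}, right has 0 { }.
  Root 3: left subtree has 4 nodes {34, 25, 22, 35}, right has 1 {31}.
    Root 25: left subtree has 1 node {34}, right has 2 {22, 35}.
      Root 35: left subtree has 1 node {22}, right has 0 { }.

10 28 38 26 3 25 34 35 22 31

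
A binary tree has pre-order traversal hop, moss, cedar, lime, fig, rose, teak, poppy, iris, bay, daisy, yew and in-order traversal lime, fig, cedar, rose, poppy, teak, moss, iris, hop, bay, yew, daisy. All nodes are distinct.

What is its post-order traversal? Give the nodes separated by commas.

The first element of pre-order is the root; it splits in-order into left and right subtrees.
Root hop: left subtree has 8 nodes {lime, fig, cedar, rose, poppy, teak, moss, iris}, right has 3 {bay, yew, daisy}.
  Root moss: left subtree has 6 nodes {lime, fig, cedar, rose, poppy, teak}, right has 1 {iris}.
    Root cedar: left subtree has 2 nodes {lime, fig}, right has 3 {rose, poppy, teak}.
      Root lime: left subtree has 0 nodes { }, right has 1 {fig}.
      Root rose: left subtree has 0 nodes { }, right has 2 {poppy, teak}.
        Root teak: left subtree has 1 node {poppy}, right has 0 { }.
  Root bay: left subtree has 0 nodes { }, right has 2 {yew, daisy}.
    Root daisy: left subtree has 1 node {yew}, right has 0 { }.

fig, lime, poppy, teak, rose, cedar, iris, moss, yew, daisy, bay, hop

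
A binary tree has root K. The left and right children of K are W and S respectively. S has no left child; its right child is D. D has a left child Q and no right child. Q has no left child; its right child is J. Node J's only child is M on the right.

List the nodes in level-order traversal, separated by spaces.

K W S D Q J M

Level-order visits nodes level by level from the root, left to right within each level.
Level 0: K
Level 1: W, S
Level 2: D
Level 3: Q
Level 4: J
Level 5: M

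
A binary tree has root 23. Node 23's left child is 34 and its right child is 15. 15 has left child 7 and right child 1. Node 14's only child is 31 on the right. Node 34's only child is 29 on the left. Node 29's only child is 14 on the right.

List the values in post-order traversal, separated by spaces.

Post-order visits the left subtree, then the right subtree, then the node.
At 23: go left to 34.
  At 34: go left to 29.
    At 29: no left child.
    At 29: go right to 14.
      At 14: no left child.
      At 14: go right to 31.
        31 is a leaf — visit 31.
      Visit 14.
    Visit 29.
  At 34: no right child.
  Visit 34.
At 23: go right to 15.
  At 15: go left to 7.
    7 is a leaf — visit 7.
  At 15: go right to 1.
    1 is a leaf — visit 1.
  Visit 15.
Visit 23.

31 14 29 34 7 1 15 23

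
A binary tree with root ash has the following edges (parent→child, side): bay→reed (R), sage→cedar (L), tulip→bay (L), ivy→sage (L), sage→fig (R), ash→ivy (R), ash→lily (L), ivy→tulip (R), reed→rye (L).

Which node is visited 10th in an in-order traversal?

tulip

In-order visits the left subtree, then the node, then the right subtree.
At ash: go left to lily.
  lily is a leaf — visit lily.
Visit ash.
At ash: go right to ivy.
  At ivy: go left to sage.
    At sage: go left to cedar.
      cedar is a leaf — visit cedar.
    Visit sage.
    At sage: go right to fig.
      fig is a leaf — visit fig.
  Visit ivy.
  At ivy: go right to tulip.
    At tulip: go left to bay.
      At bay: no left child.
      Visit bay.
      At bay: go right to reed.
        At reed: go left to rye.
          rye is a leaf — visit rye.
        Visit reed.
        At reed: no right child.
    Visit tulip.
    At tulip: no right child.
Full in-order sequence: lily, ash, cedar, sage, fig, ivy, bay, rye, reed, tulip.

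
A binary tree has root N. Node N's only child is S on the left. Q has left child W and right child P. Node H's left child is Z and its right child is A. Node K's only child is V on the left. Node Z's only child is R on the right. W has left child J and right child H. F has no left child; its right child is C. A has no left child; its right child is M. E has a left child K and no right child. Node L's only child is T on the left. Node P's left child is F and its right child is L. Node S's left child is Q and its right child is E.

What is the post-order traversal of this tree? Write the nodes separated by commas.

J, R, Z, M, A, H, W, C, F, T, L, P, Q, V, K, E, S, N

Post-order visits the left subtree, then the right subtree, then the node.
At N: go left to S.
  At S: go left to Q.
    At Q: go left to W.
      At W: go left to J.
        J is a leaf — visit J.
      At W: go right to H.
        At H: go left to Z.
          At Z: no left child.
          At Z: go right to R.
            R is a leaf — visit R.
          Visit Z.
        At H: go right to A.
          At A: no left child.
          At A: go right to M.
            M is a leaf — visit M.
          Visit A.
        Visit H.
      Visit W.
    At Q: go right to P.
      At P: go left to F.
        At F: no left child.
        At F: go right to C.
          C is a leaf — visit C.
        Visit F.
      At P: go right to L.
        At L: go left to T.
          T is a leaf — visit T.
        At L: no right child.
        Visit L.
      Visit P.
    Visit Q.
  At S: go right to E.
    At E: go left to K.
      At K: go left to V.
        V is a leaf — visit V.
      At K: no right child.
      Visit K.
    At E: no right child.
    Visit E.
  Visit S.
At N: no right child.
Visit N.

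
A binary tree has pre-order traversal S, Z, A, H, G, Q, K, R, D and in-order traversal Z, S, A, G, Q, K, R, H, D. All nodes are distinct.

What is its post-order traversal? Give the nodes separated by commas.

The first element of pre-order is the root; it splits in-order into left and right subtrees.
Root S: left subtree has 1 node {Z}, right has 7 {A, G, Q, K, R, H, D}.
  Root A: left subtree has 0 nodes { }, right has 6 {G, Q, K, R, H, D}.
    Root H: left subtree has 4 nodes {G, Q, K, R}, right has 1 {D}.
      Root G: left subtree has 0 nodes { }, right has 3 {Q, K, R}.
        Root Q: left subtree has 0 nodes { }, right has 2 {K, R}.
          Root K: left subtree has 0 nodes { }, right has 1 {R}.

Z, R, K, Q, G, D, H, A, S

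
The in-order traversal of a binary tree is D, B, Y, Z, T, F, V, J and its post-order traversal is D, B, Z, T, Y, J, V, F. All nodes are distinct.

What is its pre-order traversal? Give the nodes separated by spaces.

F Y B D T Z V J

The last element of post-order is the root; it splits in-order into left and right subtrees.
Root F: left subtree has 5 nodes {D, B, Y, Z, T}, right has 2 {V, J}.
  Root Y: left subtree has 2 nodes {D, B}, right has 2 {Z, T}.
    Root B: left subtree has 1 node {D}, right has 0 { }.
    Root T: left subtree has 1 node {Z}, right has 0 { }.
  Root V: left subtree has 0 nodes { }, right has 1 {J}.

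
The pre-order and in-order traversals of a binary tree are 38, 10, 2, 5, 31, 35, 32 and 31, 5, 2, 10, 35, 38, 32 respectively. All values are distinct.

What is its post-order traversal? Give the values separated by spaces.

31 5 2 35 10 32 38

The first element of pre-order is the root; it splits in-order into left and right subtrees.
Root 38: left subtree has 5 nodes {31, 5, 2, 10, 35}, right has 1 {32}.
  Root 10: left subtree has 3 nodes {31, 5, 2}, right has 1 {35}.
    Root 2: left subtree has 2 nodes {31, 5}, right has 0 { }.
      Root 5: left subtree has 1 node {31}, right has 0 { }.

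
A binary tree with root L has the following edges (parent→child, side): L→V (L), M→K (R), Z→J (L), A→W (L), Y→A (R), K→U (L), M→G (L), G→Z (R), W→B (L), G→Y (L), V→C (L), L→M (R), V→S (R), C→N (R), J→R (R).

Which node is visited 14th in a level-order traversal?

W

Level-order visits nodes level by level from the root, left to right within each level.
Level 0: L
Level 1: V, M
Level 2: C, S, G, K
Level 3: N, Y, Z, U
Level 4: A, J
Level 5: W, R
Level 6: B
Full level-order sequence: L, V, M, C, S, G, K, N, Y, Z, U, A, J, W, R, B.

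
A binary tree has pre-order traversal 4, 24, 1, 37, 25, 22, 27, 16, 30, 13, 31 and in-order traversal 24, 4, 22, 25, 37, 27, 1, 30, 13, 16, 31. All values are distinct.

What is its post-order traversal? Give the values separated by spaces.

The first element of pre-order is the root; it splits in-order into left and right subtrees.
Root 4: left subtree has 1 node {24}, right has 9 {22, 25, 37, 27, 1, 30, 13, 16, 31}.
  Root 1: left subtree has 4 nodes {22, 25, 37, 27}, right has 4 {30, 13, 16, 31}.
    Root 37: left subtree has 2 nodes {22, 25}, right has 1 {27}.
      Root 25: left subtree has 1 node {22}, right has 0 { }.
    Root 16: left subtree has 2 nodes {30, 13}, right has 1 {31}.
      Root 30: left subtree has 0 nodes { }, right has 1 {13}.

24 22 25 27 37 13 30 31 16 1 4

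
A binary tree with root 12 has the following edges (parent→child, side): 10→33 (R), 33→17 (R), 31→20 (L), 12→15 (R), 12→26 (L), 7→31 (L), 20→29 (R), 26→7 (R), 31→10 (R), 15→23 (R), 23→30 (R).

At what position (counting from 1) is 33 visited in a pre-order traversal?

8

Pre-order visits the node, then its left subtree, then its right subtree.
Visit 12.
At 12: go left to 26.
  Visit 26.
  At 26: no left child.
  At 26: go right to 7.
    Visit 7.
    At 7: go left to 31.
      Visit 31.
      At 31: go left to 20.
        Visit 20.
        At 20: no left child.
        At 20: go right to 29.
          29 is a leaf — visit 29.
      At 31: go right to 10.
        Visit 10.
        At 10: no left child.
        At 10: go right to 33.
          Visit 33.
          At 33: no left child.
          At 33: go right to 17.
            17 is a leaf — visit 17.
    At 7: no right child.
At 12: go right to 15.
  Visit 15.
  At 15: no left child.
  At 15: go right to 23.
    Visit 23.
    At 23: no left child.
    At 23: go right to 30.
      30 is a leaf — visit 30.
Full pre-order sequence: 12, 26, 7, 31, 20, 29, 10, 33, 17, 15, 23, 30.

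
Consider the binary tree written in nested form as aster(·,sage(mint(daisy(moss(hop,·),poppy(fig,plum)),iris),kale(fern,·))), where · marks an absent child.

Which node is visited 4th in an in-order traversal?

In-order visits the left subtree, then the node, then the right subtree.
At aster: no left child.
Visit aster.
At aster: go right to sage.
  At sage: go left to mint.
    At mint: go left to daisy.
      At daisy: go left to moss.
        At moss: go left to hop.
          hop is a leaf — visit hop.
        Visit moss.
        At moss: no right child.
      Visit daisy.
      At daisy: go right to poppy.
        At poppy: go left to fig.
          fig is a leaf — visit fig.
        Visit poppy.
        At poppy: go right to plum.
          plum is a leaf — visit plum.
    Visit mint.
    At mint: go right to iris.
      iris is a leaf — visit iris.
  Visit sage.
  At sage: go right to kale.
    At kale: go left to fern.
      fern is a leaf — visit fern.
    Visit kale.
    At kale: no right child.
Full in-order sequence: aster, hop, moss, daisy, fig, poppy, plum, mint, iris, sage, fern, kale.

daisy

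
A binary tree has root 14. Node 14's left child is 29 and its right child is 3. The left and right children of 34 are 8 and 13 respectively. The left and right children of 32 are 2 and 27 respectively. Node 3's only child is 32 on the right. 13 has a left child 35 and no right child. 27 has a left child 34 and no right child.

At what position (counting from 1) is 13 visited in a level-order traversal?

9

Level-order visits nodes level by level from the root, left to right within each level.
Level 0: 14
Level 1: 29, 3
Level 2: 32
Level 3: 2, 27
Level 4: 34
Level 5: 8, 13
Level 6: 35
Full level-order sequence: 14, 29, 3, 32, 2, 27, 34, 8, 13, 35.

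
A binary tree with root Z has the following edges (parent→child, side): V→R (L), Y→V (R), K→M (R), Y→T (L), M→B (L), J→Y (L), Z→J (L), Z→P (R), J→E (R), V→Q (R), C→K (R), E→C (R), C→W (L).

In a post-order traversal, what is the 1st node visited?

Post-order visits the left subtree, then the right subtree, then the node.
At Z: go left to J.
  At J: go left to Y.
    At Y: go left to T.
      T is a leaf — visit T.
    At Y: go right to V.
      At V: go left to R.
        R is a leaf — visit R.
      At V: go right to Q.
        Q is a leaf — visit Q.
      Visit V.
    Visit Y.
  At J: go right to E.
    At E: no left child.
    At E: go right to C.
      At C: go left to W.
        W is a leaf — visit W.
      At C: go right to K.
        At K: no left child.
        At K: go right to M.
          At M: go left to B.
            B is a leaf — visit B.
          At M: no right child.
          Visit M.
        Visit K.
      Visit C.
    Visit E.
  Visit J.
At Z: go right to P.
  P is a leaf — visit P.
Visit Z.
Full post-order sequence: T, R, Q, V, Y, W, B, M, K, C, E, J, P, Z.

T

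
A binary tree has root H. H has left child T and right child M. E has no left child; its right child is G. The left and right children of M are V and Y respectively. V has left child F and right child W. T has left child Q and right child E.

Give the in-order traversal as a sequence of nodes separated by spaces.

In-order visits the left subtree, then the node, then the right subtree.
At H: go left to T.
  At T: go left to Q.
    Q is a leaf — visit Q.
  Visit T.
  At T: go right to E.
    At E: no left child.
    Visit E.
    At E: go right to G.
      G is a leaf — visit G.
Visit H.
At H: go right to M.
  At M: go left to V.
    At V: go left to F.
      F is a leaf — visit F.
    Visit V.
    At V: go right to W.
      W is a leaf — visit W.
  Visit M.
  At M: go right to Y.
    Y is a leaf — visit Y.

Q T E G H F V W M Y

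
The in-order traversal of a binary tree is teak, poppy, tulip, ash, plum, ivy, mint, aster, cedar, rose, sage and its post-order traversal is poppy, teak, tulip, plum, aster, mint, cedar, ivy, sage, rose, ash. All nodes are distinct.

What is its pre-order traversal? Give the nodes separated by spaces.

ash tulip teak poppy rose ivy plum cedar mint aster sage

The last element of post-order is the root; it splits in-order into left and right subtrees.
Root ash: left subtree has 3 nodes {teak, poppy, tulip}, right has 7 {plum, ivy, mint, aster, cedar, rose, sage}.
  Root tulip: left subtree has 2 nodes {teak, poppy}, right has 0 { }.
    Root teak: left subtree has 0 nodes { }, right has 1 {poppy}.
  Root rose: left subtree has 5 nodes {plum, ivy, mint, aster, cedar}, right has 1 {sage}.
    Root ivy: left subtree has 1 node {plum}, right has 3 {mint, aster, cedar}.
      Root cedar: left subtree has 2 nodes {mint, aster}, right has 0 { }.
        Root mint: left subtree has 0 nodes { }, right has 1 {aster}.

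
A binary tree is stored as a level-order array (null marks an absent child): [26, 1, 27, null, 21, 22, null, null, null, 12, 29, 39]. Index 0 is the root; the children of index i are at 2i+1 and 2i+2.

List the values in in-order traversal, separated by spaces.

1 12 21 29 26 39 22 27

In-order visits the left subtree, then the node, then the right subtree.
At 26: go left to 1.
  At 1: no left child.
  Visit 1.
  At 1: go right to 21.
    At 21: go left to 12.
      12 is a leaf — visit 12.
    Visit 21.
    At 21: go right to 29.
      29 is a leaf — visit 29.
Visit 26.
At 26: go right to 27.
  At 27: go left to 22.
    At 22: go left to 39.
      39 is a leaf — visit 39.
    Visit 22.
    At 22: no right child.
  Visit 27.
  At 27: no right child.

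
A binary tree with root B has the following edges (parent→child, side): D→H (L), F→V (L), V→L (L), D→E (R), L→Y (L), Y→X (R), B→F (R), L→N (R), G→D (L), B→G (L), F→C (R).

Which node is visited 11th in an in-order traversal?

F

In-order visits the left subtree, then the node, then the right subtree.
At B: go left to G.
  At G: go left to D.
    At D: go left to H.
      H is a leaf — visit H.
    Visit D.
    At D: go right to E.
      E is a leaf — visit E.
  Visit G.
  At G: no right child.
Visit B.
At B: go right to F.
  At F: go left to V.
    At V: go left to L.
      At L: go left to Y.
        At Y: no left child.
        Visit Y.
        At Y: go right to X.
          X is a leaf — visit X.
      Visit L.
      At L: go right to N.
        N is a leaf — visit N.
    Visit V.
    At V: no right child.
  Visit F.
  At F: go right to C.
    C is a leaf — visit C.
Full in-order sequence: H, D, E, G, B, Y, X, L, N, V, F, C.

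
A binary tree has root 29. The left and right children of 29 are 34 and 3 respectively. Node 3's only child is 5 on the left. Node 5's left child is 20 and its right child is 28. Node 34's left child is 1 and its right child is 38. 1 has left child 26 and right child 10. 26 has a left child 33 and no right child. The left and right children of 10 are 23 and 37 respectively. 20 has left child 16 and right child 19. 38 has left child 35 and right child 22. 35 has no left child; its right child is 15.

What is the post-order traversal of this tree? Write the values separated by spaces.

33 26 23 37 10 1 15 35 22 38 34 16 19 20 28 5 3 29

Post-order visits the left subtree, then the right subtree, then the node.
At 29: go left to 34.
  At 34: go left to 1.
    At 1: go left to 26.
      At 26: go left to 33.
        33 is a leaf — visit 33.
      At 26: no right child.
      Visit 26.
    At 1: go right to 10.
      At 10: go left to 23.
        23 is a leaf — visit 23.
      At 10: go right to 37.
        37 is a leaf — visit 37.
      Visit 10.
    Visit 1.
  At 34: go right to 38.
    At 38: go left to 35.
      At 35: no left child.
      At 35: go right to 15.
        15 is a leaf — visit 15.
      Visit 35.
    At 38: go right to 22.
      22 is a leaf — visit 22.
    Visit 38.
  Visit 34.
At 29: go right to 3.
  At 3: go left to 5.
    At 5: go left to 20.
      At 20: go left to 16.
        16 is a leaf — visit 16.
      At 20: go right to 19.
        19 is a leaf — visit 19.
      Visit 20.
    At 5: go right to 28.
      28 is a leaf — visit 28.
    Visit 5.
  At 3: no right child.
  Visit 3.
Visit 29.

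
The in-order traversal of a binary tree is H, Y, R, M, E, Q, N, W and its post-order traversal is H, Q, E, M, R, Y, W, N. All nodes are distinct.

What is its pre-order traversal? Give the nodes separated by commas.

The last element of post-order is the root; it splits in-order into left and right subtrees.
Root N: left subtree has 6 nodes {H, Y, R, M, E, Q}, right has 1 {W}.
  Root Y: left subtree has 1 node {H}, right has 4 {R, M, E, Q}.
    Root R: left subtree has 0 nodes { }, right has 3 {M, E, Q}.
      Root M: left subtree has 0 nodes { }, right has 2 {E, Q}.
        Root E: left subtree has 0 nodes { }, right has 1 {Q}.

N, Y, H, R, M, E, Q, W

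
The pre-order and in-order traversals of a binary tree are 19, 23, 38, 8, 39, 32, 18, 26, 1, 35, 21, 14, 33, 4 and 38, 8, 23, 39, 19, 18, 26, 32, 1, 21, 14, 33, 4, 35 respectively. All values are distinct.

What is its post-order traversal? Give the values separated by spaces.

The first element of pre-order is the root; it splits in-order into left and right subtrees.
Root 19: left subtree has 4 nodes {38, 8, 23, 39}, right has 9 {18, 26, 32, 1, 21, 14, 33, 4, 35}.
  Root 23: left subtree has 2 nodes {38, 8}, right has 1 {39}.
    Root 38: left subtree has 0 nodes { }, right has 1 {8}.
  Root 32: left subtree has 2 nodes {18, 26}, right has 6 {1, 21, 14, 33, 4, 35}.
    Root 18: left subtree has 0 nodes { }, right has 1 {26}.
    Root 1: left subtree has 0 nodes { }, right has 5 {21, 14, 33, 4, 35}.
      Root 35: left subtree has 4 nodes {21, 14, 33, 4}, right has 0 { }.
        Root 21: left subtree has 0 nodes { }, right has 3 {14, 33, 4}.
          Root 14: left subtree has 0 nodes { }, right has 2 {33, 4}.
            Root 33: left subtree has 0 nodes { }, right has 1 {4}.

8 38 39 23 26 18 4 33 14 21 35 1 32 19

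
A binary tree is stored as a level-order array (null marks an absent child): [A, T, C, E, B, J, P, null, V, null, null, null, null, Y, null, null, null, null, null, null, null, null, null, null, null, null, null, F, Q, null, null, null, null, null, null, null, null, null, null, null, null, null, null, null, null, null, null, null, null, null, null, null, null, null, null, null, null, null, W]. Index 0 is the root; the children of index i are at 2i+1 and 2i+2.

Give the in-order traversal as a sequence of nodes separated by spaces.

E V T B A J C F Y Q W P

In-order visits the left subtree, then the node, then the right subtree.
At A: go left to T.
  At T: go left to E.
    At E: no left child.
    Visit E.
    At E: go right to V.
      V is a leaf — visit V.
  Visit T.
  At T: go right to B.
    B is a leaf — visit B.
Visit A.
At A: go right to C.
  At C: go left to J.
    J is a leaf — visit J.
  Visit C.
  At C: go right to P.
    At P: go left to Y.
      At Y: go left to F.
        F is a leaf — visit F.
      Visit Y.
      At Y: go right to Q.
        At Q: no left child.
        Visit Q.
        At Q: go right to W.
          W is a leaf — visit W.
    Visit P.
    At P: no right child.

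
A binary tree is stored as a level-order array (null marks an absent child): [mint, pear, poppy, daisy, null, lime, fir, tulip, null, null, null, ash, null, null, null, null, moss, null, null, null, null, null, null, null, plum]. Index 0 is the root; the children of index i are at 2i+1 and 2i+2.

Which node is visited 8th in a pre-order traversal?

ash

Pre-order visits the node, then its left subtree, then its right subtree.
Visit mint.
At mint: go left to pear.
  Visit pear.
  At pear: go left to daisy.
    Visit daisy.
    At daisy: go left to tulip.
      Visit tulip.
      At tulip: no left child.
      At tulip: go right to moss.
        moss is a leaf — visit moss.
    At daisy: no right child.
  At pear: no right child.
At mint: go right to poppy.
  Visit poppy.
  At poppy: go left to lime.
    Visit lime.
    At lime: go left to ash.
      Visit ash.
      At ash: no left child.
      At ash: go right to plum.
        plum is a leaf — visit plum.
    At lime: no right child.
  At poppy: go right to fir.
    fir is a leaf — visit fir.
Full pre-order sequence: mint, pear, daisy, tulip, moss, poppy, lime, ash, plum, fir.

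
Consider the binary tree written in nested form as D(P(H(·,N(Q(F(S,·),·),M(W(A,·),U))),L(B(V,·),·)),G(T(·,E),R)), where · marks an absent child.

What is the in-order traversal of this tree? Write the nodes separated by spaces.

In-order visits the left subtree, then the node, then the right subtree.
At D: go left to P.
  At P: go left to H.
    At H: no left child.
    Visit H.
    At H: go right to N.
      At N: go left to Q.
        At Q: go left to F.
          At F: go left to S.
            S is a leaf — visit S.
          Visit F.
          At F: no right child.
        Visit Q.
        At Q: no right child.
      Visit N.
      At N: go right to M.
        At M: go left to W.
          At W: go left to A.
            A is a leaf — visit A.
          Visit W.
          At W: no right child.
        Visit M.
        At M: go right to U.
          U is a leaf — visit U.
  Visit P.
  At P: go right to L.
    At L: go left to B.
      At B: go left to V.
        V is a leaf — visit V.
      Visit B.
      At B: no right child.
    Visit L.
    At L: no right child.
Visit D.
At D: go right to G.
  At G: go left to T.
    At T: no left child.
    Visit T.
    At T: go right to E.
      E is a leaf — visit E.
  Visit G.
  At G: go right to R.
    R is a leaf — visit R.

H S F Q N A W M U P V B L D T E G R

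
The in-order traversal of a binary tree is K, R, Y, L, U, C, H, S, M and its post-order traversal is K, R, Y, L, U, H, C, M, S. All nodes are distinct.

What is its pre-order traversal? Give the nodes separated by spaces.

The last element of post-order is the root; it splits in-order into left and right subtrees.
Root S: left subtree has 7 nodes {K, R, Y, L, U, C, H}, right has 1 {M}.
  Root C: left subtree has 5 nodes {K, R, Y, L, U}, right has 1 {H}.
    Root U: left subtree has 4 nodes {K, R, Y, L}, right has 0 { }.
      Root L: left subtree has 3 nodes {K, R, Y}, right has 0 { }.
        Root Y: left subtree has 2 nodes {K, R}, right has 0 { }.
          Root R: left subtree has 1 node {K}, right has 0 { }.

S C U L Y R K H M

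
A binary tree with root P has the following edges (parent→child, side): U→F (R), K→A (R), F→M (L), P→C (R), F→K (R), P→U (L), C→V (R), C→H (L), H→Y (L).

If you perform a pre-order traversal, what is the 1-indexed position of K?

Pre-order visits the node, then its left subtree, then its right subtree.
Visit P.
At P: go left to U.
  Visit U.
  At U: no left child.
  At U: go right to F.
    Visit F.
    At F: go left to M.
      M is a leaf — visit M.
    At F: go right to K.
      Visit K.
      At K: no left child.
      At K: go right to A.
        A is a leaf — visit A.
At P: go right to C.
  Visit C.
  At C: go left to H.
    Visit H.
    At H: go left to Y.
      Y is a leaf — visit Y.
    At H: no right child.
  At C: go right to V.
    V is a leaf — visit V.
Full pre-order sequence: P, U, F, M, K, A, C, H, Y, V.

5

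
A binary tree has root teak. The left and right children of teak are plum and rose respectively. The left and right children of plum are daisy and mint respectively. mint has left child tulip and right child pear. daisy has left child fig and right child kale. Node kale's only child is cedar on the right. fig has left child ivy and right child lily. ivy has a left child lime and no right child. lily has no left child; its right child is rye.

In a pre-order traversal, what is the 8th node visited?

rye

Pre-order visits the node, then its left subtree, then its right subtree.
Visit teak.
At teak: go left to plum.
  Visit plum.
  At plum: go left to daisy.
    Visit daisy.
    At daisy: go left to fig.
      Visit fig.
      At fig: go left to ivy.
        Visit ivy.
        At ivy: go left to lime.
          lime is a leaf — visit lime.
        At ivy: no right child.
      At fig: go right to lily.
        Visit lily.
        At lily: no left child.
        At lily: go right to rye.
          rye is a leaf — visit rye.
    At daisy: go right to kale.
      Visit kale.
      At kale: no left child.
      At kale: go right to cedar.
        cedar is a leaf — visit cedar.
  At plum: go right to mint.
    Visit mint.
    At mint: go left to tulip.
      tulip is a leaf — visit tulip.
    At mint: go right to pear.
      pear is a leaf — visit pear.
At teak: go right to rose.
  rose is a leaf — visit rose.
Full pre-order sequence: teak, plum, daisy, fig, ivy, lime, lily, rye, kale, cedar, mint, tulip, pear, rose.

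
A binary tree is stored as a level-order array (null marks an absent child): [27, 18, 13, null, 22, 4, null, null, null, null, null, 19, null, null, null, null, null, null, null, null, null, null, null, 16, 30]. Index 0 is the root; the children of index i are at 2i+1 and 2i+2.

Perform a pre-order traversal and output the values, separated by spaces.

Pre-order visits the node, then its left subtree, then its right subtree.
Visit 27.
At 27: go left to 18.
  Visit 18.
  At 18: no left child.
  At 18: go right to 22.
    22 is a leaf — visit 22.
At 27: go right to 13.
  Visit 13.
  At 13: go left to 4.
    Visit 4.
    At 4: go left to 19.
      Visit 19.
      At 19: go left to 16.
        16 is a leaf — visit 16.
      At 19: go right to 30.
        30 is a leaf — visit 30.
    At 4: no right child.
  At 13: no right child.

27 18 22 13 4 19 16 30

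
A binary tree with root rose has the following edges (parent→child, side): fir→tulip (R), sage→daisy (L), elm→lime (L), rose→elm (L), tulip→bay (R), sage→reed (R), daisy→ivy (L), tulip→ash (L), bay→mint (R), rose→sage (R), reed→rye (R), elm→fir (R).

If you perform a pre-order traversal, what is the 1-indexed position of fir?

4

Pre-order visits the node, then its left subtree, then its right subtree.
Visit rose.
At rose: go left to elm.
  Visit elm.
  At elm: go left to lime.
    lime is a leaf — visit lime.
  At elm: go right to fir.
    Visit fir.
    At fir: no left child.
    At fir: go right to tulip.
      Visit tulip.
      At tulip: go left to ash.
        ash is a leaf — visit ash.
      At tulip: go right to bay.
        Visit bay.
        At bay: no left child.
        At bay: go right to mint.
          mint is a leaf — visit mint.
At rose: go right to sage.
  Visit sage.
  At sage: go left to daisy.
    Visit daisy.
    At daisy: go left to ivy.
      ivy is a leaf — visit ivy.
    At daisy: no right child.
  At sage: go right to reed.
    Visit reed.
    At reed: no left child.
    At reed: go right to rye.
      rye is a leaf — visit rye.
Full pre-order sequence: rose, elm, lime, fir, tulip, ash, bay, mint, sage, daisy, ivy, reed, rye.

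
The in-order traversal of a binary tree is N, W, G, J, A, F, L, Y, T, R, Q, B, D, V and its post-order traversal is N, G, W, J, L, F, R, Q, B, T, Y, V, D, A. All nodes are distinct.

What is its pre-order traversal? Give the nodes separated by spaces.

A J W N G D Y F L T B Q R V

The last element of post-order is the root; it splits in-order into left and right subtrees.
Root A: left subtree has 4 nodes {N, W, G, J}, right has 9 {F, L, Y, T, R, Q, B, D, V}.
  Root J: left subtree has 3 nodes {N, W, G}, right has 0 { }.
    Root W: left subtree has 1 node {N}, right has 1 {G}.
  Root D: left subtree has 7 nodes {F, L, Y, T, R, Q, B}, right has 1 {V}.
    Root Y: left subtree has 2 nodes {F, L}, right has 4 {T, R, Q, B}.
      Root F: left subtree has 0 nodes { }, right has 1 {L}.
      Root T: left subtree has 0 nodes { }, right has 3 {R, Q, B}.
        Root B: left subtree has 2 nodes {R, Q}, right has 0 { }.
          Root Q: left subtree has 1 node {R}, right has 0 { }.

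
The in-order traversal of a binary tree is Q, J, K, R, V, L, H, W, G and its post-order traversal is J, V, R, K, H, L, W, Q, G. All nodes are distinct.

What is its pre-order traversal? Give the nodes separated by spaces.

The last element of post-order is the root; it splits in-order into left and right subtrees.
Root G: left subtree has 8 nodes {Q, J, K, R, V, L, H, W}, right has 0 { }.
  Root Q: left subtree has 0 nodes { }, right has 7 {J, K, R, V, L, H, W}.
    Root W: left subtree has 6 nodes {J, K, R, V, L, H}, right has 0 { }.
      Root L: left subtree has 4 nodes {J, K, R, V}, right has 1 {H}.
        Root K: left subtree has 1 node {J}, right has 2 {R, V}.
          Root R: left subtree has 0 nodes { }, right has 1 {V}.

G Q W L K J R V H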